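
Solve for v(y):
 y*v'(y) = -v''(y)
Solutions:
 v(y) = C1 + C2*erf(sqrt(2)*y/2)


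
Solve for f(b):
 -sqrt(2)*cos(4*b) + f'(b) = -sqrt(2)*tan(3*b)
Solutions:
 f(b) = C1 + sqrt(2)*log(cos(3*b))/3 + sqrt(2)*sin(4*b)/4


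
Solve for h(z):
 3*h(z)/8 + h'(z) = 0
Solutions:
 h(z) = C1*exp(-3*z/8)


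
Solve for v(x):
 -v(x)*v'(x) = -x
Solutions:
 v(x) = -sqrt(C1 + x^2)
 v(x) = sqrt(C1 + x^2)


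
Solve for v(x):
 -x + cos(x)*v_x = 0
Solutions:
 v(x) = C1 + Integral(x/cos(x), x)


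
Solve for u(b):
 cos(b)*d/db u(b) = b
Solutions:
 u(b) = C1 + Integral(b/cos(b), b)


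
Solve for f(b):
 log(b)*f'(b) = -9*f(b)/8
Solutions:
 f(b) = C1*exp(-9*li(b)/8)


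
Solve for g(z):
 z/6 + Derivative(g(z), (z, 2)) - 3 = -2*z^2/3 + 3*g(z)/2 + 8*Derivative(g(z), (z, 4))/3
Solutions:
 g(z) = 4*z^2/9 + z/9 + (C1*sin(sqrt(3)*z*sin(atan(sqrt(15))/2)/2) + C2*cos(sqrt(3)*z*sin(atan(sqrt(15))/2)/2))*exp(-sqrt(3)*z*cos(atan(sqrt(15))/2)/2) + (C3*sin(sqrt(3)*z*sin(atan(sqrt(15))/2)/2) + C4*cos(sqrt(3)*z*sin(atan(sqrt(15))/2)/2))*exp(sqrt(3)*z*cos(atan(sqrt(15))/2)/2) - 38/27


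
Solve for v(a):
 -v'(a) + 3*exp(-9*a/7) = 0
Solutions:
 v(a) = C1 - 7*exp(-9*a/7)/3


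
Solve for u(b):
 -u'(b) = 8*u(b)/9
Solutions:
 u(b) = C1*exp(-8*b/9)


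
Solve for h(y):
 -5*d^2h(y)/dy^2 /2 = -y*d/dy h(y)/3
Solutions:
 h(y) = C1 + C2*erfi(sqrt(15)*y/15)


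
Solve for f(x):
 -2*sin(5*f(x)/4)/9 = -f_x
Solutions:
 -2*x/9 + 2*log(cos(5*f(x)/4) - 1)/5 - 2*log(cos(5*f(x)/4) + 1)/5 = C1


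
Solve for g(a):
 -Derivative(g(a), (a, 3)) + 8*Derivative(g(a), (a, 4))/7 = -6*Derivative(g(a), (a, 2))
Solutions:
 g(a) = C1 + C2*a + (C3*sin(sqrt(1295)*a/16) + C4*cos(sqrt(1295)*a/16))*exp(7*a/16)


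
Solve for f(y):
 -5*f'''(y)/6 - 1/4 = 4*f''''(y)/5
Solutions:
 f(y) = C1 + C2*y + C3*y^2 + C4*exp(-25*y/24) - y^3/20


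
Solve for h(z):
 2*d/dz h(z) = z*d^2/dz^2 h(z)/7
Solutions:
 h(z) = C1 + C2*z^15


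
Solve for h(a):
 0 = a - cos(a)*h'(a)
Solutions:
 h(a) = C1 + Integral(a/cos(a), a)


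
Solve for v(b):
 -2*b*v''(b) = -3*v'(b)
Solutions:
 v(b) = C1 + C2*b^(5/2)


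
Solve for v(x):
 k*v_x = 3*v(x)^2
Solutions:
 v(x) = -k/(C1*k + 3*x)


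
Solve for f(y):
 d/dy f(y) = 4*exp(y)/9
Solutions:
 f(y) = C1 + 4*exp(y)/9


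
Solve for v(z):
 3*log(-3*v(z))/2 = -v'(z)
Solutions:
 2*Integral(1/(log(-_y) + log(3)), (_y, v(z)))/3 = C1 - z


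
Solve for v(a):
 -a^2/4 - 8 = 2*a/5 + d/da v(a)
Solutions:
 v(a) = C1 - a^3/12 - a^2/5 - 8*a


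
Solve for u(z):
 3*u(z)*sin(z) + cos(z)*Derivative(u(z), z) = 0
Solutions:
 u(z) = C1*cos(z)^3


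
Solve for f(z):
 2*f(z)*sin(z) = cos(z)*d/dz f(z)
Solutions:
 f(z) = C1/cos(z)^2


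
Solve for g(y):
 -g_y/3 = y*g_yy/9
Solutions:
 g(y) = C1 + C2/y^2


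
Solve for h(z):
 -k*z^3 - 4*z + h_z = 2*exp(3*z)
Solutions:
 h(z) = C1 + k*z^4/4 + 2*z^2 + 2*exp(3*z)/3


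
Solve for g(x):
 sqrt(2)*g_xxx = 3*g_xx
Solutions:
 g(x) = C1 + C2*x + C3*exp(3*sqrt(2)*x/2)


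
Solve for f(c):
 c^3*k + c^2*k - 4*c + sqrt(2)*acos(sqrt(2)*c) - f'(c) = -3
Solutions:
 f(c) = C1 + c^4*k/4 + c^3*k/3 - 2*c^2 + 3*c + sqrt(2)*(c*acos(sqrt(2)*c) - sqrt(2)*sqrt(1 - 2*c^2)/2)


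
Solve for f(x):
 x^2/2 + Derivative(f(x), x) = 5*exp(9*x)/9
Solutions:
 f(x) = C1 - x^3/6 + 5*exp(9*x)/81


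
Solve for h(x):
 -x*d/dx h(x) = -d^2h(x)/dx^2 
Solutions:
 h(x) = C1 + C2*erfi(sqrt(2)*x/2)


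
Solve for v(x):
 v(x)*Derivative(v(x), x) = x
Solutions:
 v(x) = -sqrt(C1 + x^2)
 v(x) = sqrt(C1 + x^2)


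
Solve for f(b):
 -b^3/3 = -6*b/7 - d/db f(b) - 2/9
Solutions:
 f(b) = C1 + b^4/12 - 3*b^2/7 - 2*b/9


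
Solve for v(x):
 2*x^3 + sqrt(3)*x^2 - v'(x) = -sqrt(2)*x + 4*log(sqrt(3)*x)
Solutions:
 v(x) = C1 + x^4/2 + sqrt(3)*x^3/3 + sqrt(2)*x^2/2 - 4*x*log(x) - x*log(9) + 4*x


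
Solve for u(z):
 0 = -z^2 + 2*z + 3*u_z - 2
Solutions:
 u(z) = C1 + z^3/9 - z^2/3 + 2*z/3


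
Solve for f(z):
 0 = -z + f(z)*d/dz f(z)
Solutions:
 f(z) = -sqrt(C1 + z^2)
 f(z) = sqrt(C1 + z^2)


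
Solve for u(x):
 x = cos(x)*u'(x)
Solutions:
 u(x) = C1 + Integral(x/cos(x), x)


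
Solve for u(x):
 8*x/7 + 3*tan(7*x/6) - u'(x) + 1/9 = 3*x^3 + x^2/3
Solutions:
 u(x) = C1 - 3*x^4/4 - x^3/9 + 4*x^2/7 + x/9 - 18*log(cos(7*x/6))/7


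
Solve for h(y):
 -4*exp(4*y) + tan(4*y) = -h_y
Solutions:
 h(y) = C1 + exp(4*y) + log(cos(4*y))/4


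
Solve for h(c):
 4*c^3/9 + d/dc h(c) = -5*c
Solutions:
 h(c) = C1 - c^4/9 - 5*c^2/2


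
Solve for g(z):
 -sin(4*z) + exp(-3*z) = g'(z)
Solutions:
 g(z) = C1 + cos(4*z)/4 - exp(-3*z)/3


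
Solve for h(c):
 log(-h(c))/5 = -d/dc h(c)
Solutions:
 -li(-h(c)) = C1 - c/5


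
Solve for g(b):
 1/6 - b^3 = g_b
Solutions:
 g(b) = C1 - b^4/4 + b/6


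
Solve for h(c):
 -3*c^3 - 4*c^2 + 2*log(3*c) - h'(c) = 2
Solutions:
 h(c) = C1 - 3*c^4/4 - 4*c^3/3 + 2*c*log(c) - 4*c + 2*c*log(3)


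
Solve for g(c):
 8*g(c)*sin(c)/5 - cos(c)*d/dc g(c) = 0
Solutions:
 g(c) = C1/cos(c)^(8/5)


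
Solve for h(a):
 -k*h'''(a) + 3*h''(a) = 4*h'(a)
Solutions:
 h(a) = C1 + C2*exp(a*(3 - sqrt(9 - 16*k))/(2*k)) + C3*exp(a*(sqrt(9 - 16*k) + 3)/(2*k))


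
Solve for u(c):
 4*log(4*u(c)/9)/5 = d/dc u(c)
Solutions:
 -5*Integral(1/(log(_y) - 2*log(3) + 2*log(2)), (_y, u(c)))/4 = C1 - c


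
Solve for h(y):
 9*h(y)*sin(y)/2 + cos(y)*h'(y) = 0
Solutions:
 h(y) = C1*cos(y)^(9/2)


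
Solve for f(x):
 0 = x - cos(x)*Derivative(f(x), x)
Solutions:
 f(x) = C1 + Integral(x/cos(x), x)


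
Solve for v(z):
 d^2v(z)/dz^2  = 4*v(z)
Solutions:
 v(z) = C1*exp(-2*z) + C2*exp(2*z)


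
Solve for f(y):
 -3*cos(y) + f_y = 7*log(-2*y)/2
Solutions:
 f(y) = C1 + 7*y*log(-y)/2 - 7*y/2 + 7*y*log(2)/2 + 3*sin(y)


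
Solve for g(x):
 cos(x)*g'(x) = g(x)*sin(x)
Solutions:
 g(x) = C1/cos(x)


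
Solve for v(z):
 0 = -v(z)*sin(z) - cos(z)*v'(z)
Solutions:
 v(z) = C1*cos(z)


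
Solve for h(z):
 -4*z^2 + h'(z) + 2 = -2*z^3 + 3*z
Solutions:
 h(z) = C1 - z^4/2 + 4*z^3/3 + 3*z^2/2 - 2*z


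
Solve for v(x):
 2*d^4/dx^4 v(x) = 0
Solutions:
 v(x) = C1 + C2*x + C3*x^2 + C4*x^3


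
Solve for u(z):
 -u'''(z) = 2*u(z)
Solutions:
 u(z) = C3*exp(-2^(1/3)*z) + (C1*sin(2^(1/3)*sqrt(3)*z/2) + C2*cos(2^(1/3)*sqrt(3)*z/2))*exp(2^(1/3)*z/2)


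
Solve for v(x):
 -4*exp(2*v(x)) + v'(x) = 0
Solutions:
 v(x) = log(-sqrt(-1/(C1 + 4*x))) - log(2)/2
 v(x) = log(-1/(C1 + 4*x))/2 - log(2)/2


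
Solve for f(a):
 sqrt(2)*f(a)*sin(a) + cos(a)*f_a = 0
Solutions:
 f(a) = C1*cos(a)^(sqrt(2))


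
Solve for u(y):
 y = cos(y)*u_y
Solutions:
 u(y) = C1 + Integral(y/cos(y), y)


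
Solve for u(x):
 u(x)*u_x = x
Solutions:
 u(x) = -sqrt(C1 + x^2)
 u(x) = sqrt(C1 + x^2)


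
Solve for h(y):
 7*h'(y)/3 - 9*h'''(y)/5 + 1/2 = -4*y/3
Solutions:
 h(y) = C1 + C2*exp(-sqrt(105)*y/9) + C3*exp(sqrt(105)*y/9) - 2*y^2/7 - 3*y/14


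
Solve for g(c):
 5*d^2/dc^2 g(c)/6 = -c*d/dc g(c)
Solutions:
 g(c) = C1 + C2*erf(sqrt(15)*c/5)


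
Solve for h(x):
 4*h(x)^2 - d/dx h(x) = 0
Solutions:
 h(x) = -1/(C1 + 4*x)


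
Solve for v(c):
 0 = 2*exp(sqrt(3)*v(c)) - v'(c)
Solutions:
 v(c) = sqrt(3)*(2*log(-1/(C1 + 2*c)) - log(3))/6


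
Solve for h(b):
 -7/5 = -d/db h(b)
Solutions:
 h(b) = C1 + 7*b/5


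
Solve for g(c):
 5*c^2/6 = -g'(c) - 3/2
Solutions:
 g(c) = C1 - 5*c^3/18 - 3*c/2


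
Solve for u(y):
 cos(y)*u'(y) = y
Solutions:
 u(y) = C1 + Integral(y/cos(y), y)


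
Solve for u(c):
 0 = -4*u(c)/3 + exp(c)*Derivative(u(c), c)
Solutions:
 u(c) = C1*exp(-4*exp(-c)/3)


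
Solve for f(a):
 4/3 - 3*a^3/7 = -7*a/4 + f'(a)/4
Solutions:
 f(a) = C1 - 3*a^4/7 + 7*a^2/2 + 16*a/3


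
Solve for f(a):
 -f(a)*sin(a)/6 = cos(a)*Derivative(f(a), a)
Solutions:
 f(a) = C1*cos(a)^(1/6)


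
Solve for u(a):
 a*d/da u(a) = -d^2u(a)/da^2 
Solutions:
 u(a) = C1 + C2*erf(sqrt(2)*a/2)


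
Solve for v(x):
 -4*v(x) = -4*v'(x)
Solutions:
 v(x) = C1*exp(x)


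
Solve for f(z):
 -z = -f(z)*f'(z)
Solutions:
 f(z) = -sqrt(C1 + z^2)
 f(z) = sqrt(C1 + z^2)


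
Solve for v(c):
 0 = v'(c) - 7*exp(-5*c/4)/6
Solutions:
 v(c) = C1 - 14*exp(-5*c/4)/15


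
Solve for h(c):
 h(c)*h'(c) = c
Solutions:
 h(c) = -sqrt(C1 + c^2)
 h(c) = sqrt(C1 + c^2)


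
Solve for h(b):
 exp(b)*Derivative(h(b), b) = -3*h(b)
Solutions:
 h(b) = C1*exp(3*exp(-b))


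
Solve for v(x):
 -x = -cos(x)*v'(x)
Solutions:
 v(x) = C1 + Integral(x/cos(x), x)


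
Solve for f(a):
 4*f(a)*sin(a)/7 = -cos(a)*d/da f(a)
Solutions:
 f(a) = C1*cos(a)^(4/7)


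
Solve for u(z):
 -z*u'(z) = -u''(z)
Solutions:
 u(z) = C1 + C2*erfi(sqrt(2)*z/2)


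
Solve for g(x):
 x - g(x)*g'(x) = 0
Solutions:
 g(x) = -sqrt(C1 + x^2)
 g(x) = sqrt(C1 + x^2)


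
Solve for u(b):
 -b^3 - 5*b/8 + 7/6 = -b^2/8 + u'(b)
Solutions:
 u(b) = C1 - b^4/4 + b^3/24 - 5*b^2/16 + 7*b/6


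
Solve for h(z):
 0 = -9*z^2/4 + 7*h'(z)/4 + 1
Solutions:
 h(z) = C1 + 3*z^3/7 - 4*z/7


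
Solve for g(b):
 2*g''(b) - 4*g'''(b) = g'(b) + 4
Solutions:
 g(b) = C1 - 4*b + (C2*sin(sqrt(3)*b/4) + C3*cos(sqrt(3)*b/4))*exp(b/4)


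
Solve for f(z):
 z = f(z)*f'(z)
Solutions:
 f(z) = -sqrt(C1 + z^2)
 f(z) = sqrt(C1 + z^2)


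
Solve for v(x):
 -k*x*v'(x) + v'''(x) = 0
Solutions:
 v(x) = C1 + Integral(C2*airyai(k^(1/3)*x) + C3*airybi(k^(1/3)*x), x)


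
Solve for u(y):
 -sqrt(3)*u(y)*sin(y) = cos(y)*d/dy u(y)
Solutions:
 u(y) = C1*cos(y)^(sqrt(3))


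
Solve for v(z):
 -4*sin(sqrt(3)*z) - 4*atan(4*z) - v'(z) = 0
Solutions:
 v(z) = C1 - 4*z*atan(4*z) + log(16*z^2 + 1)/2 + 4*sqrt(3)*cos(sqrt(3)*z)/3


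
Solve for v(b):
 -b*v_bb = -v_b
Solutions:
 v(b) = C1 + C2*b^2


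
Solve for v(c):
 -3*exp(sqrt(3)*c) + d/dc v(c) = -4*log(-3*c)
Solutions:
 v(c) = C1 - 4*c*log(-c) + 4*c*(1 - log(3)) + sqrt(3)*exp(sqrt(3)*c)


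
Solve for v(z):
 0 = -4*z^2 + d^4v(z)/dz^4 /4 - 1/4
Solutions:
 v(z) = C1 + C2*z + C3*z^2 + C4*z^3 + 2*z^6/45 + z^4/24


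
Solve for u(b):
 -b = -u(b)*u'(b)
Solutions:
 u(b) = -sqrt(C1 + b^2)
 u(b) = sqrt(C1 + b^2)


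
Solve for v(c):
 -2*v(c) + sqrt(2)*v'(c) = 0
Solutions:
 v(c) = C1*exp(sqrt(2)*c)


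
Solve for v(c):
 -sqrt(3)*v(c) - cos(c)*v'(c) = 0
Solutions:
 v(c) = C1*(sin(c) - 1)^(sqrt(3)/2)/(sin(c) + 1)^(sqrt(3)/2)


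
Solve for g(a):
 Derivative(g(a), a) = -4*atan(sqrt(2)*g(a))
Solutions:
 Integral(1/atan(sqrt(2)*_y), (_y, g(a))) = C1 - 4*a


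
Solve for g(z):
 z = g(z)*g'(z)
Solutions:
 g(z) = -sqrt(C1 + z^2)
 g(z) = sqrt(C1 + z^2)


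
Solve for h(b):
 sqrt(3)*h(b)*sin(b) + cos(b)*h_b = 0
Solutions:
 h(b) = C1*cos(b)^(sqrt(3))


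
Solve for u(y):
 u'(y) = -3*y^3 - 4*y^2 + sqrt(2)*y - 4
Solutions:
 u(y) = C1 - 3*y^4/4 - 4*y^3/3 + sqrt(2)*y^2/2 - 4*y


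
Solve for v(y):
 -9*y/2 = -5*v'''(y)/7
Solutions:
 v(y) = C1 + C2*y + C3*y^2 + 21*y^4/80


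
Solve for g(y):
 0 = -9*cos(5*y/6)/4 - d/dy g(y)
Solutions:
 g(y) = C1 - 27*sin(5*y/6)/10


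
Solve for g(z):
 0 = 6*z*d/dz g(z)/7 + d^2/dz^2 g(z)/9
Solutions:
 g(z) = C1 + C2*erf(3*sqrt(21)*z/7)


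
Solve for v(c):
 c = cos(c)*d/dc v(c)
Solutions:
 v(c) = C1 + Integral(c/cos(c), c)


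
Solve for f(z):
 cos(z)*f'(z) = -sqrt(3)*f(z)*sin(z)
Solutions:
 f(z) = C1*cos(z)^(sqrt(3))


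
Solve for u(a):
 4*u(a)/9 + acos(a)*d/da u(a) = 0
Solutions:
 u(a) = C1*exp(-4*Integral(1/acos(a), a)/9)


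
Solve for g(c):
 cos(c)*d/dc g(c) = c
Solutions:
 g(c) = C1 + Integral(c/cos(c), c)


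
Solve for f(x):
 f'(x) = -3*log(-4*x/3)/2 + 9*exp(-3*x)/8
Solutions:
 f(x) = C1 - 3*x*log(-x)/2 + x*(-3*log(2) + 3/2 + 3*log(3)/2) - 3*exp(-3*x)/8


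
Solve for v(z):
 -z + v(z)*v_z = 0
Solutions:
 v(z) = -sqrt(C1 + z^2)
 v(z) = sqrt(C1 + z^2)


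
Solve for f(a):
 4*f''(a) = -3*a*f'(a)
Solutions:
 f(a) = C1 + C2*erf(sqrt(6)*a/4)


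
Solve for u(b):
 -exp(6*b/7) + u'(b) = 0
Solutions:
 u(b) = C1 + 7*exp(6*b/7)/6


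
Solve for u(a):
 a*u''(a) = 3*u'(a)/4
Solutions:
 u(a) = C1 + C2*a^(7/4)


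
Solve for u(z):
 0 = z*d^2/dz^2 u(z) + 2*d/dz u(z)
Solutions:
 u(z) = C1 + C2/z


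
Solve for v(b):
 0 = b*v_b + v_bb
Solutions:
 v(b) = C1 + C2*erf(sqrt(2)*b/2)


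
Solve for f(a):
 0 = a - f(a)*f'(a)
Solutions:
 f(a) = -sqrt(C1 + a^2)
 f(a) = sqrt(C1 + a^2)


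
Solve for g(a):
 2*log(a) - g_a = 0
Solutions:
 g(a) = C1 + 2*a*log(a) - 2*a


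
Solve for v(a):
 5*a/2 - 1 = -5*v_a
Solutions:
 v(a) = C1 - a^2/4 + a/5


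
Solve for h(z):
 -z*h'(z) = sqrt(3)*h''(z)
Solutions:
 h(z) = C1 + C2*erf(sqrt(2)*3^(3/4)*z/6)


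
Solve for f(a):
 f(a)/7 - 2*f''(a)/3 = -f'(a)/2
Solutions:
 f(a) = C1*exp(a*(21 - sqrt(1113))/56) + C2*exp(a*(21 + sqrt(1113))/56)


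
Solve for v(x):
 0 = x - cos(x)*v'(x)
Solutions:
 v(x) = C1 + Integral(x/cos(x), x)


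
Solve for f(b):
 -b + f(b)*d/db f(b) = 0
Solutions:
 f(b) = -sqrt(C1 + b^2)
 f(b) = sqrt(C1 + b^2)


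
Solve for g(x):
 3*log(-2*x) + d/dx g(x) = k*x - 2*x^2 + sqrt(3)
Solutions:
 g(x) = C1 + k*x^2/2 - 2*x^3/3 - 3*x*log(-x) + x*(-3*log(2) + sqrt(3) + 3)


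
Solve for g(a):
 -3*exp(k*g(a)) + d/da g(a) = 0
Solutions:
 g(a) = Piecewise((log(-1/(C1*k + 3*a*k))/k, Ne(k, 0)), (nan, True))
 g(a) = Piecewise((C1 + 3*a, Eq(k, 0)), (nan, True))


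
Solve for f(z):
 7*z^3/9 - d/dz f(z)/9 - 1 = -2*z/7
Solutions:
 f(z) = C1 + 7*z^4/4 + 9*z^2/7 - 9*z


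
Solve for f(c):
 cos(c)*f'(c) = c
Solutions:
 f(c) = C1 + Integral(c/cos(c), c)


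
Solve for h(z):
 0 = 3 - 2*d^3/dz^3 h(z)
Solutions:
 h(z) = C1 + C2*z + C3*z^2 + z^3/4


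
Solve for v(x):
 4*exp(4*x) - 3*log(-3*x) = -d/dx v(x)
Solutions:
 v(x) = C1 + 3*x*log(-x) + 3*x*(-1 + log(3)) - exp(4*x)


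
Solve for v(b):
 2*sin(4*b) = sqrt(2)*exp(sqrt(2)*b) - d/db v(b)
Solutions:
 v(b) = C1 + exp(sqrt(2)*b) + cos(4*b)/2


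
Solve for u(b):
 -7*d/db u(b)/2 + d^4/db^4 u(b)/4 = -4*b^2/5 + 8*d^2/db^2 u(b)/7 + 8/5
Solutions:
 u(b) = C1 + C2*exp(-b*(32/(sqrt(8841441)/441 + 7)^(1/3) + 21*(sqrt(8841441)/441 + 7)^(1/3))/42)*sin(sqrt(3)*b*(-21*(sqrt(8841441)/441 + 7)^(1/3) + 32/(sqrt(8841441)/441 + 7)^(1/3))/42) + C3*exp(-b*(32/(sqrt(8841441)/441 + 7)^(1/3) + 21*(sqrt(8841441)/441 + 7)^(1/3))/42)*cos(sqrt(3)*b*(-21*(sqrt(8841441)/441 + 7)^(1/3) + 32/(sqrt(8841441)/441 + 7)^(1/3))/42) + C4*exp(b*(32/(21*(sqrt(8841441)/441 + 7)^(1/3)) + (sqrt(8841441)/441 + 7)^(1/3))) + 8*b^3/105 - 128*b^2/1715 - 6864*b/16807


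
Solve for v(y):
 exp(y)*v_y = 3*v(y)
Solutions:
 v(y) = C1*exp(-3*exp(-y))


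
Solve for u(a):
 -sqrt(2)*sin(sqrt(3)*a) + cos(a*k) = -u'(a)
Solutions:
 u(a) = C1 - sqrt(6)*cos(sqrt(3)*a)/3 - sin(a*k)/k


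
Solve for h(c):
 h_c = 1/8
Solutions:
 h(c) = C1 + c/8


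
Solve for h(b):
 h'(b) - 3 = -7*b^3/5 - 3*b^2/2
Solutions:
 h(b) = C1 - 7*b^4/20 - b^3/2 + 3*b


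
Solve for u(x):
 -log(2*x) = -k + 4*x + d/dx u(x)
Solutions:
 u(x) = C1 + k*x - 2*x^2 - x*log(x) - x*log(2) + x


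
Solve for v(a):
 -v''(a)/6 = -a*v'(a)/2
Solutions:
 v(a) = C1 + C2*erfi(sqrt(6)*a/2)


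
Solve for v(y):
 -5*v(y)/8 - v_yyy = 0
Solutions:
 v(y) = C3*exp(-5^(1/3)*y/2) + (C1*sin(sqrt(3)*5^(1/3)*y/4) + C2*cos(sqrt(3)*5^(1/3)*y/4))*exp(5^(1/3)*y/4)


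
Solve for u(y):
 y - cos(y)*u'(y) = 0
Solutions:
 u(y) = C1 + Integral(y/cos(y), y)


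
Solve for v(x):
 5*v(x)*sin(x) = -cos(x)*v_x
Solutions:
 v(x) = C1*cos(x)^5


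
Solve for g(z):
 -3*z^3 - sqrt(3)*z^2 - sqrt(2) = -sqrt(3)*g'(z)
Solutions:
 g(z) = C1 + sqrt(3)*z^4/4 + z^3/3 + sqrt(6)*z/3


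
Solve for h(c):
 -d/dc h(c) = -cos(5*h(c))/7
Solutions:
 -c/7 - log(sin(5*h(c)) - 1)/10 + log(sin(5*h(c)) + 1)/10 = C1


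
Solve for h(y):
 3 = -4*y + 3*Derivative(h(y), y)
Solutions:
 h(y) = C1 + 2*y^2/3 + y


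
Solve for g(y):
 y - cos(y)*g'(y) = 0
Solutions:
 g(y) = C1 + Integral(y/cos(y), y)


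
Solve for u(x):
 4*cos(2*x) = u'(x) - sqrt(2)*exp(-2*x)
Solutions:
 u(x) = C1 + 2*sin(2*x) - sqrt(2)*exp(-2*x)/2


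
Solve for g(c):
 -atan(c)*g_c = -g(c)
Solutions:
 g(c) = C1*exp(Integral(1/atan(c), c))


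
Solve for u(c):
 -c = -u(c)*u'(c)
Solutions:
 u(c) = -sqrt(C1 + c^2)
 u(c) = sqrt(C1 + c^2)


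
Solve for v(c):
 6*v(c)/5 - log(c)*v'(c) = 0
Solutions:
 v(c) = C1*exp(6*li(c)/5)


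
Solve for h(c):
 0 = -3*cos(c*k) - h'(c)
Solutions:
 h(c) = C1 - 3*sin(c*k)/k


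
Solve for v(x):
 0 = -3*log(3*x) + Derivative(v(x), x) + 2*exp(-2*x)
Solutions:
 v(x) = C1 + 3*x*log(x) + 3*x*(-1 + log(3)) + exp(-2*x)


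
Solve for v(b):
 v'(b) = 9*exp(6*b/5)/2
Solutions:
 v(b) = C1 + 15*exp(6*b/5)/4


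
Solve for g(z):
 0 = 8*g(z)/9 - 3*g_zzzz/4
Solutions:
 g(z) = C1*exp(-2*6^(1/4)*z/3) + C2*exp(2*6^(1/4)*z/3) + C3*sin(2*6^(1/4)*z/3) + C4*cos(2*6^(1/4)*z/3)


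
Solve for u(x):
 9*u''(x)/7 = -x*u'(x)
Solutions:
 u(x) = C1 + C2*erf(sqrt(14)*x/6)


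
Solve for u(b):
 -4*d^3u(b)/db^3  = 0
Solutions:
 u(b) = C1 + C2*b + C3*b^2


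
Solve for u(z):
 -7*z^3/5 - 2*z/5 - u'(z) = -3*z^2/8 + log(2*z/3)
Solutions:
 u(z) = C1 - 7*z^4/20 + z^3/8 - z^2/5 - z*log(z) + z*log(3/2) + z


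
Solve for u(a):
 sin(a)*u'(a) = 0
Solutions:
 u(a) = C1


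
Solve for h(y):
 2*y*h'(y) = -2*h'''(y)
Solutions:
 h(y) = C1 + Integral(C2*airyai(-y) + C3*airybi(-y), y)


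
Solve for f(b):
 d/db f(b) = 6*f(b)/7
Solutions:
 f(b) = C1*exp(6*b/7)


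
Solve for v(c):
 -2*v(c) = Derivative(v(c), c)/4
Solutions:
 v(c) = C1*exp(-8*c)


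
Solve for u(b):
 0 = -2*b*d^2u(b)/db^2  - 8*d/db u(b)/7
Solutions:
 u(b) = C1 + C2*b^(3/7)


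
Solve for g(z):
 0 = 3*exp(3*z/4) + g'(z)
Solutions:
 g(z) = C1 - 4*exp(3*z/4)


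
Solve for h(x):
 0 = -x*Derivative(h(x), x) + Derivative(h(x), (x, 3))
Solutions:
 h(x) = C1 + Integral(C2*airyai(x) + C3*airybi(x), x)


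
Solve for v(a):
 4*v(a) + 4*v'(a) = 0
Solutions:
 v(a) = C1*exp(-a)


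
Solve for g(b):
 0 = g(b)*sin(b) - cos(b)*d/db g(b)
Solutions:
 g(b) = C1/cos(b)


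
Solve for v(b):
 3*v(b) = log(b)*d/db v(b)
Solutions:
 v(b) = C1*exp(3*li(b))


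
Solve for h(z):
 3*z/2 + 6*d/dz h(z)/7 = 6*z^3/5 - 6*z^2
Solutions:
 h(z) = C1 + 7*z^4/20 - 7*z^3/3 - 7*z^2/8


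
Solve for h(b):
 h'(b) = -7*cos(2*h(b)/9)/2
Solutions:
 7*b/2 - 9*log(sin(2*h(b)/9) - 1)/4 + 9*log(sin(2*h(b)/9) + 1)/4 = C1


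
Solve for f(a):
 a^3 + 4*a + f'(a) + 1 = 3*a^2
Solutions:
 f(a) = C1 - a^4/4 + a^3 - 2*a^2 - a


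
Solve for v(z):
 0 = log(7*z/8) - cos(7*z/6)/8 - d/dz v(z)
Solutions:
 v(z) = C1 + z*log(z) - 3*z*log(2) - z + z*log(7) - 3*sin(7*z/6)/28


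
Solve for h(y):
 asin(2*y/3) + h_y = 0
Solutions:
 h(y) = C1 - y*asin(2*y/3) - sqrt(9 - 4*y^2)/2


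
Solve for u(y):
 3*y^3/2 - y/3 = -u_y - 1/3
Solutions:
 u(y) = C1 - 3*y^4/8 + y^2/6 - y/3


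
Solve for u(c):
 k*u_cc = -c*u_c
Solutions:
 u(c) = C1 + C2*sqrt(k)*erf(sqrt(2)*c*sqrt(1/k)/2)


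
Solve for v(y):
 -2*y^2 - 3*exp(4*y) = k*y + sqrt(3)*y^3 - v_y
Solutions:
 v(y) = C1 + k*y^2/2 + sqrt(3)*y^4/4 + 2*y^3/3 + 3*exp(4*y)/4


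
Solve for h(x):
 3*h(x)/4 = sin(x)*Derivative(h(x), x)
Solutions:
 h(x) = C1*(cos(x) - 1)^(3/8)/(cos(x) + 1)^(3/8)


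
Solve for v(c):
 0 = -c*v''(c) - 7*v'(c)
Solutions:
 v(c) = C1 + C2/c^6


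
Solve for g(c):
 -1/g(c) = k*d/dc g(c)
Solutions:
 g(c) = -sqrt(C1 - 2*c/k)
 g(c) = sqrt(C1 - 2*c/k)


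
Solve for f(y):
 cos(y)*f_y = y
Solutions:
 f(y) = C1 + Integral(y/cos(y), y)


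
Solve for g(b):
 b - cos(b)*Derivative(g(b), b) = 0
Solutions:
 g(b) = C1 + Integral(b/cos(b), b)


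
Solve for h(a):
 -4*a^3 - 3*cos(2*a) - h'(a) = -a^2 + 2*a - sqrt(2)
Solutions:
 h(a) = C1 - a^4 + a^3/3 - a^2 + sqrt(2)*a - 3*sin(2*a)/2


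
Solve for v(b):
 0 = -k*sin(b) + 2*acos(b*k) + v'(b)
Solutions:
 v(b) = C1 - k*cos(b) - 2*Piecewise((b*acos(b*k) - sqrt(-b^2*k^2 + 1)/k, Ne(k, 0)), (pi*b/2, True))


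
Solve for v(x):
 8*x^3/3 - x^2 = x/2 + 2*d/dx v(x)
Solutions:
 v(x) = C1 + x^4/3 - x^3/6 - x^2/8


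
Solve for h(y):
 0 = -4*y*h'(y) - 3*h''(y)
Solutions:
 h(y) = C1 + C2*erf(sqrt(6)*y/3)


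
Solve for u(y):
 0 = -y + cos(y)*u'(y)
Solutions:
 u(y) = C1 + Integral(y/cos(y), y)


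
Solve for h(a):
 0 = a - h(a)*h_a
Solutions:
 h(a) = -sqrt(C1 + a^2)
 h(a) = sqrt(C1 + a^2)


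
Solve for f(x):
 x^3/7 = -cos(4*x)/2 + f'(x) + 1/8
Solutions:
 f(x) = C1 + x^4/28 - x/8 + sin(4*x)/8


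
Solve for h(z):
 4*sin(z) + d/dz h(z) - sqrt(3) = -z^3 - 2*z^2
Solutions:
 h(z) = C1 - z^4/4 - 2*z^3/3 + sqrt(3)*z + 4*cos(z)


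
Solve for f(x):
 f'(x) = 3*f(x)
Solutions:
 f(x) = C1*exp(3*x)


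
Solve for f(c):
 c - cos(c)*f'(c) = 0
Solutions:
 f(c) = C1 + Integral(c/cos(c), c)


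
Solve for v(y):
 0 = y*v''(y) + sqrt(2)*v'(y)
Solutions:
 v(y) = C1 + C2*y^(1 - sqrt(2))


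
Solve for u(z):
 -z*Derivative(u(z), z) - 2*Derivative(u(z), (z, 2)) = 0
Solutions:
 u(z) = C1 + C2*erf(z/2)


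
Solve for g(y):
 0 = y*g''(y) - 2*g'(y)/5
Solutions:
 g(y) = C1 + C2*y^(7/5)


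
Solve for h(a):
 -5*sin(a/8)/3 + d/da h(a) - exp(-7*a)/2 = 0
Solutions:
 h(a) = C1 - 40*cos(a/8)/3 - exp(-7*a)/14


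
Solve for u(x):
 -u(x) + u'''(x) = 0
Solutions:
 u(x) = C3*exp(x) + (C1*sin(sqrt(3)*x/2) + C2*cos(sqrt(3)*x/2))*exp(-x/2)


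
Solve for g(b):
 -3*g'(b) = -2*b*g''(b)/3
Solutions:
 g(b) = C1 + C2*b^(11/2)


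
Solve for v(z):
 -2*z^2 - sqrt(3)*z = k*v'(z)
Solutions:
 v(z) = C1 - 2*z^3/(3*k) - sqrt(3)*z^2/(2*k)


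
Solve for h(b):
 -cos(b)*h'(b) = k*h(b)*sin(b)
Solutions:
 h(b) = C1*exp(k*log(cos(b)))


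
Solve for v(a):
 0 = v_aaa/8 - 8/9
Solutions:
 v(a) = C1 + C2*a + C3*a^2 + 32*a^3/27


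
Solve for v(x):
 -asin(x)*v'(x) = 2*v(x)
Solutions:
 v(x) = C1*exp(-2*Integral(1/asin(x), x))


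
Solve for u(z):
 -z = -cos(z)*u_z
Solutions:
 u(z) = C1 + Integral(z/cos(z), z)


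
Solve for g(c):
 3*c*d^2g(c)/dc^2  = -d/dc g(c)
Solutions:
 g(c) = C1 + C2*c^(2/3)


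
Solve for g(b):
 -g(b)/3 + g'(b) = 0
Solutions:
 g(b) = C1*exp(b/3)


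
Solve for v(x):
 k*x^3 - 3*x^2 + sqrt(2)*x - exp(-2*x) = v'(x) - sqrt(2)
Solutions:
 v(x) = C1 + k*x^4/4 - x^3 + sqrt(2)*x^2/2 + sqrt(2)*x + exp(-2*x)/2


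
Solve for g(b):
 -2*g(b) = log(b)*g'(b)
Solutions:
 g(b) = C1*exp(-2*li(b))


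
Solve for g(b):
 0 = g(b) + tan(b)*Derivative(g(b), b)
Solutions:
 g(b) = C1/sin(b)


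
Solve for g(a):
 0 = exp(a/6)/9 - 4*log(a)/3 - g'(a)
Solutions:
 g(a) = C1 - 4*a*log(a)/3 + 4*a/3 + 2*exp(a/6)/3


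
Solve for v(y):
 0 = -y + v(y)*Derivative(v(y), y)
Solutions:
 v(y) = -sqrt(C1 + y^2)
 v(y) = sqrt(C1 + y^2)


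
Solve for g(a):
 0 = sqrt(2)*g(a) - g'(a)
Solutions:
 g(a) = C1*exp(sqrt(2)*a)


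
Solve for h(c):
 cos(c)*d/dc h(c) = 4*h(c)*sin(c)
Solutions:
 h(c) = C1/cos(c)^4


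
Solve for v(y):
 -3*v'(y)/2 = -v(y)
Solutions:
 v(y) = C1*exp(2*y/3)


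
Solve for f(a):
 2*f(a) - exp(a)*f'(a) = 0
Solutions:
 f(a) = C1*exp(-2*exp(-a))


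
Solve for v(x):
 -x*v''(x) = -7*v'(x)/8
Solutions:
 v(x) = C1 + C2*x^(15/8)


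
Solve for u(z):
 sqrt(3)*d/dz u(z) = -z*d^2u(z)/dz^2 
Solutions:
 u(z) = C1 + C2*z^(1 - sqrt(3))


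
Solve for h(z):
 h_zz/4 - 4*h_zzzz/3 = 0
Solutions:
 h(z) = C1 + C2*z + C3*exp(-sqrt(3)*z/4) + C4*exp(sqrt(3)*z/4)


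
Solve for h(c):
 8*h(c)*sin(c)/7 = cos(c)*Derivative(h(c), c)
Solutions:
 h(c) = C1/cos(c)^(8/7)


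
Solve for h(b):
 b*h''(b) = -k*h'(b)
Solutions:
 h(b) = C1 + b^(1 - re(k))*(C2*sin(log(b)*Abs(im(k))) + C3*cos(log(b)*im(k)))


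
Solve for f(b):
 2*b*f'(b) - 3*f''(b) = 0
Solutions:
 f(b) = C1 + C2*erfi(sqrt(3)*b/3)


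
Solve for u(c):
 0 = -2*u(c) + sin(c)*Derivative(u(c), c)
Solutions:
 u(c) = C1*(cos(c) - 1)/(cos(c) + 1)


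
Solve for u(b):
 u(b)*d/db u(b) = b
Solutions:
 u(b) = -sqrt(C1 + b^2)
 u(b) = sqrt(C1 + b^2)


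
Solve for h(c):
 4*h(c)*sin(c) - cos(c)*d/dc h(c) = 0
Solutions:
 h(c) = C1/cos(c)^4


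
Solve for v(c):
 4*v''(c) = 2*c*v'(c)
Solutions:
 v(c) = C1 + C2*erfi(c/2)


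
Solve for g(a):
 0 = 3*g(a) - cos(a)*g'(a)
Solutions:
 g(a) = C1*(sin(a) + 1)^(3/2)/(sin(a) - 1)^(3/2)


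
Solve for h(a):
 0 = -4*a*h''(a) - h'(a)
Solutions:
 h(a) = C1 + C2*a^(3/4)


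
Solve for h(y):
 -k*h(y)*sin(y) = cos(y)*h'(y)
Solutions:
 h(y) = C1*exp(k*log(cos(y)))


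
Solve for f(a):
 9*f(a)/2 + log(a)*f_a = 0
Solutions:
 f(a) = C1*exp(-9*li(a)/2)


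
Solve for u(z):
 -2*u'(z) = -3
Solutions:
 u(z) = C1 + 3*z/2


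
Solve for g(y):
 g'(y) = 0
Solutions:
 g(y) = C1


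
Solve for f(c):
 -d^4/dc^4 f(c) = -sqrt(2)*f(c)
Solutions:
 f(c) = C1*exp(-2^(1/8)*c) + C2*exp(2^(1/8)*c) + C3*sin(2^(1/8)*c) + C4*cos(2^(1/8)*c)


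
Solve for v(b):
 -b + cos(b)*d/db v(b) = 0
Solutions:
 v(b) = C1 + Integral(b/cos(b), b)


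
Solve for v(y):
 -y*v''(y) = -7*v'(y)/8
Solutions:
 v(y) = C1 + C2*y^(15/8)


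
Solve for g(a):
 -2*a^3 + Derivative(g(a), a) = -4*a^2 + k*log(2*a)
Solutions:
 g(a) = C1 + a^4/2 - 4*a^3/3 + a*k*log(a) - a*k + a*k*log(2)


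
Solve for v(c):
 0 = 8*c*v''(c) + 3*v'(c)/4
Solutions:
 v(c) = C1 + C2*c^(29/32)


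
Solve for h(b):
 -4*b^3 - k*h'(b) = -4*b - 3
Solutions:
 h(b) = C1 - b^4/k + 2*b^2/k + 3*b/k


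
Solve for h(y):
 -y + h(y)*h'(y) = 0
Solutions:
 h(y) = -sqrt(C1 + y^2)
 h(y) = sqrt(C1 + y^2)


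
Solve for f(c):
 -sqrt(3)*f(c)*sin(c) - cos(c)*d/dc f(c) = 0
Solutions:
 f(c) = C1*cos(c)^(sqrt(3))


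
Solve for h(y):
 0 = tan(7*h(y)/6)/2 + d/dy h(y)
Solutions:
 h(y) = -6*asin(C1*exp(-7*y/12))/7 + 6*pi/7
 h(y) = 6*asin(C1*exp(-7*y/12))/7


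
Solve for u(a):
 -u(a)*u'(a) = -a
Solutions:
 u(a) = -sqrt(C1 + a^2)
 u(a) = sqrt(C1 + a^2)


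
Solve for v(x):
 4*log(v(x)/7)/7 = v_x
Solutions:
 7*Integral(1/(-log(_y) + log(7)), (_y, v(x)))/4 = C1 - x


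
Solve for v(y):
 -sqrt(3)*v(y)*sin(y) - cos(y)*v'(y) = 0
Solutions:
 v(y) = C1*cos(y)^(sqrt(3))


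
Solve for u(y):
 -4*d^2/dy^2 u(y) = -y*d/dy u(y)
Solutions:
 u(y) = C1 + C2*erfi(sqrt(2)*y/4)


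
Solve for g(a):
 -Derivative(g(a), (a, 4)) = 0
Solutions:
 g(a) = C1 + C2*a + C3*a^2 + C4*a^3


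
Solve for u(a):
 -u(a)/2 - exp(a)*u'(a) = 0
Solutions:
 u(a) = C1*exp(exp(-a)/2)


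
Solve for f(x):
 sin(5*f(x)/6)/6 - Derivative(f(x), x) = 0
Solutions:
 -x/6 + 3*log(cos(5*f(x)/6) - 1)/5 - 3*log(cos(5*f(x)/6) + 1)/5 = C1


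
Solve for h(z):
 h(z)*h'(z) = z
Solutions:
 h(z) = -sqrt(C1 + z^2)
 h(z) = sqrt(C1 + z^2)


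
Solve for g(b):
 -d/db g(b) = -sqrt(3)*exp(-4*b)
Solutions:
 g(b) = C1 - sqrt(3)*exp(-4*b)/4


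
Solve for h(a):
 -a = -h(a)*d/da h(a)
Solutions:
 h(a) = -sqrt(C1 + a^2)
 h(a) = sqrt(C1 + a^2)


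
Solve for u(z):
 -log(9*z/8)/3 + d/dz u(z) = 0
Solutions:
 u(z) = C1 + z*log(z)/3 - z*log(2) - z/3 + 2*z*log(3)/3


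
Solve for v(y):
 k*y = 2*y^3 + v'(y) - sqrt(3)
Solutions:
 v(y) = C1 + k*y^2/2 - y^4/2 + sqrt(3)*y


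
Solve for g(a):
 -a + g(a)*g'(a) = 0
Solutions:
 g(a) = -sqrt(C1 + a^2)
 g(a) = sqrt(C1 + a^2)


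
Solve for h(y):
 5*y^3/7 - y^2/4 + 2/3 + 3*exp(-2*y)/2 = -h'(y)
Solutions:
 h(y) = C1 - 5*y^4/28 + y^3/12 - 2*y/3 + 3*exp(-2*y)/4


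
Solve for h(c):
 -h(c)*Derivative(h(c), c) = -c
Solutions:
 h(c) = -sqrt(C1 + c^2)
 h(c) = sqrt(C1 + c^2)


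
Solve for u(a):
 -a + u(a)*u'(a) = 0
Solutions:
 u(a) = -sqrt(C1 + a^2)
 u(a) = sqrt(C1 + a^2)


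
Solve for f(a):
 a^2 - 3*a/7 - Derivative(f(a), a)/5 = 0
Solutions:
 f(a) = C1 + 5*a^3/3 - 15*a^2/14


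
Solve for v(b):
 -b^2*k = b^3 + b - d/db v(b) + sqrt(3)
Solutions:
 v(b) = C1 + b^4/4 + b^3*k/3 + b^2/2 + sqrt(3)*b


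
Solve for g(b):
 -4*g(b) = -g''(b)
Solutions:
 g(b) = C1*exp(-2*b) + C2*exp(2*b)


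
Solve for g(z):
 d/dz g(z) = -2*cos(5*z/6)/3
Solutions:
 g(z) = C1 - 4*sin(5*z/6)/5


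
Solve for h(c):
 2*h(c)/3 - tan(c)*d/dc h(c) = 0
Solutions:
 h(c) = C1*sin(c)^(2/3)


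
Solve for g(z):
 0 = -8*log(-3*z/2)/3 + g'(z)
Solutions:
 g(z) = C1 + 8*z*log(-z)/3 + 8*z*(-1 - log(2) + log(3))/3


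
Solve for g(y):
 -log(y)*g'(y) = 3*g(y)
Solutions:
 g(y) = C1*exp(-3*li(y))


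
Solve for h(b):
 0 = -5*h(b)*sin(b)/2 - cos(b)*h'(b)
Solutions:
 h(b) = C1*cos(b)^(5/2)


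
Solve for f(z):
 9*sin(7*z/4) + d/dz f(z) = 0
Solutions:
 f(z) = C1 + 36*cos(7*z/4)/7


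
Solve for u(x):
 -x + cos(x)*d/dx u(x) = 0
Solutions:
 u(x) = C1 + Integral(x/cos(x), x)


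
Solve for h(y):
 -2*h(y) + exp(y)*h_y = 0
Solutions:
 h(y) = C1*exp(-2*exp(-y))


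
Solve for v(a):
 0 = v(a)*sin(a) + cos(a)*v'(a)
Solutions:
 v(a) = C1*cos(a)


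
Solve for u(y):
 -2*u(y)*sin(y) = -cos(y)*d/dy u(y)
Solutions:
 u(y) = C1/cos(y)^2


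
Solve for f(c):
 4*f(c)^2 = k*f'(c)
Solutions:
 f(c) = -k/(C1*k + 4*c)


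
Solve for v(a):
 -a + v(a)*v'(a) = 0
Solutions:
 v(a) = -sqrt(C1 + a^2)
 v(a) = sqrt(C1 + a^2)


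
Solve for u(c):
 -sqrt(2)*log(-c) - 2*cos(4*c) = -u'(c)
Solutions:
 u(c) = C1 + sqrt(2)*c*(log(-c) - 1) + sin(4*c)/2


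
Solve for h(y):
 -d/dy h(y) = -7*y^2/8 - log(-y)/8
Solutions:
 h(y) = C1 + 7*y^3/24 + y*log(-y)/8 - y/8


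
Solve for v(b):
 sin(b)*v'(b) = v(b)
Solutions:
 v(b) = C1*sqrt(cos(b) - 1)/sqrt(cos(b) + 1)


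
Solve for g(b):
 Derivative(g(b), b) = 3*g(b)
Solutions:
 g(b) = C1*exp(3*b)


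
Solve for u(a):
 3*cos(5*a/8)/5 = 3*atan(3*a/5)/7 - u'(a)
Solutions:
 u(a) = C1 + 3*a*atan(3*a/5)/7 - 5*log(9*a^2 + 25)/14 - 24*sin(5*a/8)/25


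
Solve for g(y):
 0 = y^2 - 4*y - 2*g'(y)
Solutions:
 g(y) = C1 + y^3/6 - y^2


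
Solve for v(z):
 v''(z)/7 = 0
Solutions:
 v(z) = C1 + C2*z


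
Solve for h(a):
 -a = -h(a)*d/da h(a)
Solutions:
 h(a) = -sqrt(C1 + a^2)
 h(a) = sqrt(C1 + a^2)


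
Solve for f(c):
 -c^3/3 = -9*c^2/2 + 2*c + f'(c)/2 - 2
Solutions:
 f(c) = C1 - c^4/6 + 3*c^3 - 2*c^2 + 4*c


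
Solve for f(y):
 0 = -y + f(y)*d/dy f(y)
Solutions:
 f(y) = -sqrt(C1 + y^2)
 f(y) = sqrt(C1 + y^2)


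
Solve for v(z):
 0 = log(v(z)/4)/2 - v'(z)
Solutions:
 2*Integral(1/(-log(_y) + 2*log(2)), (_y, v(z))) = C1 - z


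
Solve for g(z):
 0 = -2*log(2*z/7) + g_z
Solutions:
 g(z) = C1 + 2*z*log(z) + z*log(4/49) - 2*z


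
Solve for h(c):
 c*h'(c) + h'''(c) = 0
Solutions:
 h(c) = C1 + Integral(C2*airyai(-c) + C3*airybi(-c), c)


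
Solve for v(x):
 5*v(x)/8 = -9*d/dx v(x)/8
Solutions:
 v(x) = C1*exp(-5*x/9)


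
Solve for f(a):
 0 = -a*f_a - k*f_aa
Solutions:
 f(a) = C1 + C2*sqrt(k)*erf(sqrt(2)*a*sqrt(1/k)/2)


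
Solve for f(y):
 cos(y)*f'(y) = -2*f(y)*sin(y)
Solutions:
 f(y) = C1*cos(y)^2


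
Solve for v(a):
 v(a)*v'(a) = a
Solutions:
 v(a) = -sqrt(C1 + a^2)
 v(a) = sqrt(C1 + a^2)


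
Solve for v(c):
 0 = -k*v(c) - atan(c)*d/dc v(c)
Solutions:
 v(c) = C1*exp(-k*Integral(1/atan(c), c))


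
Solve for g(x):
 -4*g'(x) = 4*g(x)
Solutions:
 g(x) = C1*exp(-x)


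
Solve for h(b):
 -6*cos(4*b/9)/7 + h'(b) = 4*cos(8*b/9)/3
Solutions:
 h(b) = C1 + 27*sin(4*b/9)/14 + 3*sin(8*b/9)/2


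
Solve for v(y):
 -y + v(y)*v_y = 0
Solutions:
 v(y) = -sqrt(C1 + y^2)
 v(y) = sqrt(C1 + y^2)


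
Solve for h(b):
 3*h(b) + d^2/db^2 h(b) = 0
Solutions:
 h(b) = C1*sin(sqrt(3)*b) + C2*cos(sqrt(3)*b)


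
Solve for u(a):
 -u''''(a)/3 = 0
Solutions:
 u(a) = C1 + C2*a + C3*a^2 + C4*a^3


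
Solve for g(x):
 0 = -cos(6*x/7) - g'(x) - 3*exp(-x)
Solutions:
 g(x) = C1 - 7*sin(6*x/7)/6 + 3*exp(-x)


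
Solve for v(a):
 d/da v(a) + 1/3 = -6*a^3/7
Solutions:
 v(a) = C1 - 3*a^4/14 - a/3


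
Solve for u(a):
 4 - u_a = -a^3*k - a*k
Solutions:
 u(a) = C1 + a^4*k/4 + a^2*k/2 + 4*a


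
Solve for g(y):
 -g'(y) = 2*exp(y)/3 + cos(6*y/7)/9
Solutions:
 g(y) = C1 - 2*exp(y)/3 - 7*sin(6*y/7)/54


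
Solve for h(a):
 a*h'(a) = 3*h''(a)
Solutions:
 h(a) = C1 + C2*erfi(sqrt(6)*a/6)


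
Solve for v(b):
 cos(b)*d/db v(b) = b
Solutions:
 v(b) = C1 + Integral(b/cos(b), b)


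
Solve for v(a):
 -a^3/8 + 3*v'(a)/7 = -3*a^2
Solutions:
 v(a) = C1 + 7*a^4/96 - 7*a^3/3


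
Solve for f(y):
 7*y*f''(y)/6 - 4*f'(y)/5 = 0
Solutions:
 f(y) = C1 + C2*y^(59/35)


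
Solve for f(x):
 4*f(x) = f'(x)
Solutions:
 f(x) = C1*exp(4*x)


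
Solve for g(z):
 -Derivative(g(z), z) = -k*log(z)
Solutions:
 g(z) = C1 + k*z*log(z) - k*z


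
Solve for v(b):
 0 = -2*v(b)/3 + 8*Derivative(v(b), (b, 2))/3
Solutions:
 v(b) = C1*exp(-b/2) + C2*exp(b/2)


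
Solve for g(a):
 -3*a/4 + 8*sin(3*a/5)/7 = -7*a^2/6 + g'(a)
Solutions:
 g(a) = C1 + 7*a^3/18 - 3*a^2/8 - 40*cos(3*a/5)/21


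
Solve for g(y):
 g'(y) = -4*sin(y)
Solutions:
 g(y) = C1 + 4*cos(y)


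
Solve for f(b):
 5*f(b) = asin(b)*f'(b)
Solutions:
 f(b) = C1*exp(5*Integral(1/asin(b), b))


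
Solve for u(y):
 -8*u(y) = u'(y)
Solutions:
 u(y) = C1*exp(-8*y)


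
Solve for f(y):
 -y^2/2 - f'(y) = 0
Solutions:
 f(y) = C1 - y^3/6


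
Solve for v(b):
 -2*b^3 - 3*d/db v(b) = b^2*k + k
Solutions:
 v(b) = C1 - b^4/6 - b^3*k/9 - b*k/3


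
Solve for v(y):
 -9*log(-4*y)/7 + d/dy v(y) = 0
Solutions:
 v(y) = C1 + 9*y*log(-y)/7 + 9*y*(-1 + 2*log(2))/7


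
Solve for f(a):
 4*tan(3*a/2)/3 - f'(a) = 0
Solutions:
 f(a) = C1 - 8*log(cos(3*a/2))/9


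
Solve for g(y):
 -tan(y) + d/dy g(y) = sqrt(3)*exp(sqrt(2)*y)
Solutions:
 g(y) = C1 + sqrt(6)*exp(sqrt(2)*y)/2 - log(cos(y))


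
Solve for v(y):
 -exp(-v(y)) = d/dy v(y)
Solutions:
 v(y) = log(C1 - y)


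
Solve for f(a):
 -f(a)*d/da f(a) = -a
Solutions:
 f(a) = -sqrt(C1 + a^2)
 f(a) = sqrt(C1 + a^2)


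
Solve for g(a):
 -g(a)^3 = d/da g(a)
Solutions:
 g(a) = -sqrt(2)*sqrt(-1/(C1 - a))/2
 g(a) = sqrt(2)*sqrt(-1/(C1 - a))/2


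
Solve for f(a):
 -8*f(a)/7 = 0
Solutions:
 f(a) = 0


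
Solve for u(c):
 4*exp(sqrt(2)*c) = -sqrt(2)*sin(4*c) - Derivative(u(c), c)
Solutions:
 u(c) = C1 - 2*sqrt(2)*exp(sqrt(2)*c) + sqrt(2)*cos(4*c)/4


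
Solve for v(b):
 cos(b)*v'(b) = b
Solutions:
 v(b) = C1 + Integral(b/cos(b), b)


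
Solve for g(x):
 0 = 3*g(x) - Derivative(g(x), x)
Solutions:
 g(x) = C1*exp(3*x)


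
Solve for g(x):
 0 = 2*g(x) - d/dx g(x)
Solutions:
 g(x) = C1*exp(2*x)


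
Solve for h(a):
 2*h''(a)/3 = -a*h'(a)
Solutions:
 h(a) = C1 + C2*erf(sqrt(3)*a/2)


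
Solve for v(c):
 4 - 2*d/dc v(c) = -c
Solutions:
 v(c) = C1 + c^2/4 + 2*c


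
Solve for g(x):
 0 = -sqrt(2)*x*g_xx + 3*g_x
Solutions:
 g(x) = C1 + C2*x^(1 + 3*sqrt(2)/2)


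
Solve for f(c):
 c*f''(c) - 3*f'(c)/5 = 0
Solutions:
 f(c) = C1 + C2*c^(8/5)


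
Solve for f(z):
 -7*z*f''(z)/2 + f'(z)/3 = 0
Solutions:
 f(z) = C1 + C2*z^(23/21)


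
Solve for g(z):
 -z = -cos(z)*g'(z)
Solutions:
 g(z) = C1 + Integral(z/cos(z), z)


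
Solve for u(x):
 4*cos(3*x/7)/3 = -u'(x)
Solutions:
 u(x) = C1 - 28*sin(3*x/7)/9


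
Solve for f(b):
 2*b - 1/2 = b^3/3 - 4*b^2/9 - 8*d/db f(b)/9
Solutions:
 f(b) = C1 + 3*b^4/32 - b^3/6 - 9*b^2/8 + 9*b/16


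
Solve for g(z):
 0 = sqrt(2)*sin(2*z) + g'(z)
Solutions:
 g(z) = C1 + sqrt(2)*cos(2*z)/2


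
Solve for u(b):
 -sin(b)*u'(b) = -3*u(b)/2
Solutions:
 u(b) = C1*(cos(b) - 1)^(3/4)/(cos(b) + 1)^(3/4)


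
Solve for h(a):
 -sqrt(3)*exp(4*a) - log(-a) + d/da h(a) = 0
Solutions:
 h(a) = C1 + a*log(-a) - a + sqrt(3)*exp(4*a)/4


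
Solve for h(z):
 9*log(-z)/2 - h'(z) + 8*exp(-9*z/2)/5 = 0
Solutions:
 h(z) = C1 + 9*z*log(-z)/2 - 9*z/2 - 16*exp(-9*z/2)/45


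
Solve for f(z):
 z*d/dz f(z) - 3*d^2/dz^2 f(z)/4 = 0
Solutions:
 f(z) = C1 + C2*erfi(sqrt(6)*z/3)


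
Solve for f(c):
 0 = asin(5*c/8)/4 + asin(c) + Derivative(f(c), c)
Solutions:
 f(c) = C1 - c*asin(5*c/8)/4 - c*asin(c) - sqrt(1 - c^2) - sqrt(64 - 25*c^2)/20


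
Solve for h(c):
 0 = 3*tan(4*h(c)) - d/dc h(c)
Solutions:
 h(c) = -asin(C1*exp(12*c))/4 + pi/4
 h(c) = asin(C1*exp(12*c))/4


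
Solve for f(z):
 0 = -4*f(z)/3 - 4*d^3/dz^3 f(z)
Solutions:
 f(z) = C3*exp(-3^(2/3)*z/3) + (C1*sin(3^(1/6)*z/2) + C2*cos(3^(1/6)*z/2))*exp(3^(2/3)*z/6)


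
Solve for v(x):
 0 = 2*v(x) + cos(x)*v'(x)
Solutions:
 v(x) = C1*(sin(x) - 1)/(sin(x) + 1)


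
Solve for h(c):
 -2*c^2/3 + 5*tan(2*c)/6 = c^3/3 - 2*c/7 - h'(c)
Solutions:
 h(c) = C1 + c^4/12 + 2*c^3/9 - c^2/7 + 5*log(cos(2*c))/12


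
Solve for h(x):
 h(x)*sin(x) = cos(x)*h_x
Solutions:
 h(x) = C1/cos(x)


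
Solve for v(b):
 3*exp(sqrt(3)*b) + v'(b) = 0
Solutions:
 v(b) = C1 - sqrt(3)*exp(sqrt(3)*b)


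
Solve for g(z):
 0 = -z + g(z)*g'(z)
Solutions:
 g(z) = -sqrt(C1 + z^2)
 g(z) = sqrt(C1 + z^2)


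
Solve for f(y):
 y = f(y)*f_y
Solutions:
 f(y) = -sqrt(C1 + y^2)
 f(y) = sqrt(C1 + y^2)


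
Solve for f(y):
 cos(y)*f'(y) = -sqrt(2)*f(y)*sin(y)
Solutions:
 f(y) = C1*cos(y)^(sqrt(2))


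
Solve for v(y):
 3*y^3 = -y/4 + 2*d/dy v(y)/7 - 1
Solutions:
 v(y) = C1 + 21*y^4/8 + 7*y^2/16 + 7*y/2


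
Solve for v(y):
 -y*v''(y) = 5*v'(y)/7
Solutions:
 v(y) = C1 + C2*y^(2/7)


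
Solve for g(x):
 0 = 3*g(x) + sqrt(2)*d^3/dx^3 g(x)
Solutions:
 g(x) = C3*exp(-2^(5/6)*3^(1/3)*x/2) + (C1*sin(6^(5/6)*x/4) + C2*cos(6^(5/6)*x/4))*exp(2^(5/6)*3^(1/3)*x/4)


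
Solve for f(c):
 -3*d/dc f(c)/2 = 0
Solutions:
 f(c) = C1


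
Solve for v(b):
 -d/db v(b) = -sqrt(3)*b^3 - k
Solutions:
 v(b) = C1 + sqrt(3)*b^4/4 + b*k


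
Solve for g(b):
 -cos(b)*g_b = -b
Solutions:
 g(b) = C1 + Integral(b/cos(b), b)


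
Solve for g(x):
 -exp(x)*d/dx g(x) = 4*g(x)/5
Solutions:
 g(x) = C1*exp(4*exp(-x)/5)


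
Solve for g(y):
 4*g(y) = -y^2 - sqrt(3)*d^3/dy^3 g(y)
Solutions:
 g(y) = C3*exp(-2^(2/3)*3^(5/6)*y/3) - y^2/4 + (C1*sin(2^(2/3)*3^(1/3)*y/2) + C2*cos(2^(2/3)*3^(1/3)*y/2))*exp(2^(2/3)*3^(5/6)*y/6)


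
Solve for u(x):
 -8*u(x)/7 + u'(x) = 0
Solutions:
 u(x) = C1*exp(8*x/7)


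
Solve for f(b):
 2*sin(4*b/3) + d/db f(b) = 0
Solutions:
 f(b) = C1 + 3*cos(4*b/3)/2


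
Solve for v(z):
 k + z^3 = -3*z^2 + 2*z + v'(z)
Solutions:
 v(z) = C1 + k*z + z^4/4 + z^3 - z^2


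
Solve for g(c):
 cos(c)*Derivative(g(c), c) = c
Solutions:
 g(c) = C1 + Integral(c/cos(c), c)


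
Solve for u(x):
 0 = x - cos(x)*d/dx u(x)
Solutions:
 u(x) = C1 + Integral(x/cos(x), x)


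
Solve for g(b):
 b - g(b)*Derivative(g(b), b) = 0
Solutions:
 g(b) = -sqrt(C1 + b^2)
 g(b) = sqrt(C1 + b^2)


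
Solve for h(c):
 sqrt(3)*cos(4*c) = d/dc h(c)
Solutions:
 h(c) = C1 + sqrt(3)*sin(4*c)/4


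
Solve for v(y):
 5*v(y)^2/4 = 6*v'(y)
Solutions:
 v(y) = -24/(C1 + 5*y)
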